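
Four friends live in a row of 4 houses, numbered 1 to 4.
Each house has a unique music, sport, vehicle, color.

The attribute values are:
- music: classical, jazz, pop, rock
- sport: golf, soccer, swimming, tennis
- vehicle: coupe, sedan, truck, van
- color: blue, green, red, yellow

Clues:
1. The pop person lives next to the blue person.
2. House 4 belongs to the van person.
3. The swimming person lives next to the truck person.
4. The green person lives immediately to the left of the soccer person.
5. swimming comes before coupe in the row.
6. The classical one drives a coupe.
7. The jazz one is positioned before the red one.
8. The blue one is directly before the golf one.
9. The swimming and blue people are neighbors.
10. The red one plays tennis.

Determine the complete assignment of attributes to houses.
Solution:

House | Music | Sport | Vehicle | Color
---------------------------------------
  1   | pop | swimming | sedan | green
  2   | jazz | soccer | truck | blue
  3   | classical | golf | coupe | yellow
  4   | rock | tennis | van | red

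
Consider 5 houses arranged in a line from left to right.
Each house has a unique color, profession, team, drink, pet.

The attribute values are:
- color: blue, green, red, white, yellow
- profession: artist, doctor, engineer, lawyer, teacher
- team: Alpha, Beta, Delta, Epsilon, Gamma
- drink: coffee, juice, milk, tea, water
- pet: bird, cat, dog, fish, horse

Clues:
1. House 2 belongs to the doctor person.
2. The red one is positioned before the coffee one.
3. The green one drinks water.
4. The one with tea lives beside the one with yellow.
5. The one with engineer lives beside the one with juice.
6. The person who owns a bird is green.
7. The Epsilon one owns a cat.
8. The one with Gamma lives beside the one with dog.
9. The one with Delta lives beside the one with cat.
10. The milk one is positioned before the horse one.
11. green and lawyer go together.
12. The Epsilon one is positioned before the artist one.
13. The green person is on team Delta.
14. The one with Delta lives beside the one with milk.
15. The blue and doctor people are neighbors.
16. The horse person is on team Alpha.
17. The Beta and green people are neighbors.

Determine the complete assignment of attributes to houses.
Solution:

House | Color | Profession | Team | Drink | Pet
-----------------------------------------------
  1   | blue | engineer | Gamma | tea | fish
  2   | yellow | doctor | Beta | juice | dog
  3   | green | lawyer | Delta | water | bird
  4   | red | teacher | Epsilon | milk | cat
  5   | white | artist | Alpha | coffee | horse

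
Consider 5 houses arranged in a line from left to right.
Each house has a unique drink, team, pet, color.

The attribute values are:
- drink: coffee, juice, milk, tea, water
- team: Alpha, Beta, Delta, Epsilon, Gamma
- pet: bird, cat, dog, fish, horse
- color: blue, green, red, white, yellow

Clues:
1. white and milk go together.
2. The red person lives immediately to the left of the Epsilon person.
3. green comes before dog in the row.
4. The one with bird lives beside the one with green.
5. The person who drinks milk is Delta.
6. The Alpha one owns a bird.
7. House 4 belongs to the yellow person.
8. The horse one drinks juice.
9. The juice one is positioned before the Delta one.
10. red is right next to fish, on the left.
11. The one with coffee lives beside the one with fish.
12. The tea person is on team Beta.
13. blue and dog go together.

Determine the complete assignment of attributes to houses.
Solution:

House | Drink | Team | Pet | Color
----------------------------------
  1   | coffee | Alpha | bird | red
  2   | water | Epsilon | fish | green
  3   | tea | Beta | dog | blue
  4   | juice | Gamma | horse | yellow
  5   | milk | Delta | cat | white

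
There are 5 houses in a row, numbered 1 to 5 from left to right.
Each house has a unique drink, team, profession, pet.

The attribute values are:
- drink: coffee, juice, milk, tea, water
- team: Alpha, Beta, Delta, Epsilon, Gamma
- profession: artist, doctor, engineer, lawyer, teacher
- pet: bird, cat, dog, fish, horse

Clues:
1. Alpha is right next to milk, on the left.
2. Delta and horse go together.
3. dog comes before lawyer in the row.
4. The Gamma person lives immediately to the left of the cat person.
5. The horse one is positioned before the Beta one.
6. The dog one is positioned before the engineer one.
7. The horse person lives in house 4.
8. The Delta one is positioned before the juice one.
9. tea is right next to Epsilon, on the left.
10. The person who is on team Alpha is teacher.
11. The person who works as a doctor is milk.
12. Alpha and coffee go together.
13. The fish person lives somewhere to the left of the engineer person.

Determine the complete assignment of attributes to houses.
Solution:

House | Drink | Team | Profession | Pet
---------------------------------------
  1   | tea | Gamma | artist | dog
  2   | water | Epsilon | lawyer | cat
  3   | coffee | Alpha | teacher | fish
  4   | milk | Delta | doctor | horse
  5   | juice | Beta | engineer | bird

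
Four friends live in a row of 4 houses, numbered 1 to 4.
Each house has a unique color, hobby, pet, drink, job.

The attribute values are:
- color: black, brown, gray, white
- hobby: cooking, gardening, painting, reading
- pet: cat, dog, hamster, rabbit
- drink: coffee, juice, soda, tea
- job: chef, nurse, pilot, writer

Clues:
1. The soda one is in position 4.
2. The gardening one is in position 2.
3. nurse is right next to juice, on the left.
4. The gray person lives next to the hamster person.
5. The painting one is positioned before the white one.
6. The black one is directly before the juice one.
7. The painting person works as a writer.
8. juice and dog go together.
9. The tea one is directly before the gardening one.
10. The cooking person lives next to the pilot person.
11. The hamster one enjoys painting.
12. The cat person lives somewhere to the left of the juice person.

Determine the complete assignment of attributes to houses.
Solution:

House | Color | Hobby | Pet | Drink | Job
-----------------------------------------
  1   | black | cooking | cat | tea | nurse
  2   | gray | gardening | dog | juice | pilot
  3   | brown | painting | hamster | coffee | writer
  4   | white | reading | rabbit | soda | chef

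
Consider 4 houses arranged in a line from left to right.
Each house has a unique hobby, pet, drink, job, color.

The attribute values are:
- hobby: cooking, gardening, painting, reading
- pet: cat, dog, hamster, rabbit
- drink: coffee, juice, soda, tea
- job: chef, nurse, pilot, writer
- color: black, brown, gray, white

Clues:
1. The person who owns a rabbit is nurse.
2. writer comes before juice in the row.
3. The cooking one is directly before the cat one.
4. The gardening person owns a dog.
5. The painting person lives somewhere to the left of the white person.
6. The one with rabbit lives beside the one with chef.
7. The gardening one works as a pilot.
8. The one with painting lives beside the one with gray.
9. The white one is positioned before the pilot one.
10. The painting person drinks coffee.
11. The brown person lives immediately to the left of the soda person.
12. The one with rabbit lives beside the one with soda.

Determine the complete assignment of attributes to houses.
Solution:

House | Hobby | Pet | Drink | Job | Color
-----------------------------------------
  1   | painting | rabbit | coffee | nurse | brown
  2   | cooking | hamster | soda | chef | gray
  3   | reading | cat | tea | writer | white
  4   | gardening | dog | juice | pilot | black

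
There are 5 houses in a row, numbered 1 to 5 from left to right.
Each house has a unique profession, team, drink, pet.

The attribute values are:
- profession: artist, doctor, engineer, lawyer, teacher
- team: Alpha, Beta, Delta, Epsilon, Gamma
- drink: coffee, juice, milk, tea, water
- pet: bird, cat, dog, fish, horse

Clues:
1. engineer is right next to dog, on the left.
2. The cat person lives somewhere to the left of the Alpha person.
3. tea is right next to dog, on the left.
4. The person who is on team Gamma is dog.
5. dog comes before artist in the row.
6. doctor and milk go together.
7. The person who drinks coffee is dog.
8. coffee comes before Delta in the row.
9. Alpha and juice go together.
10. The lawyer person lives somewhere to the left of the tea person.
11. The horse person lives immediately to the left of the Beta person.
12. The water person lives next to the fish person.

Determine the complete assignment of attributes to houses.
Solution:

House | Profession | Team | Drink | Pet
---------------------------------------
  1   | lawyer | Epsilon | water | horse
  2   | engineer | Beta | tea | fish
  3   | teacher | Gamma | coffee | dog
  4   | doctor | Delta | milk | cat
  5   | artist | Alpha | juice | bird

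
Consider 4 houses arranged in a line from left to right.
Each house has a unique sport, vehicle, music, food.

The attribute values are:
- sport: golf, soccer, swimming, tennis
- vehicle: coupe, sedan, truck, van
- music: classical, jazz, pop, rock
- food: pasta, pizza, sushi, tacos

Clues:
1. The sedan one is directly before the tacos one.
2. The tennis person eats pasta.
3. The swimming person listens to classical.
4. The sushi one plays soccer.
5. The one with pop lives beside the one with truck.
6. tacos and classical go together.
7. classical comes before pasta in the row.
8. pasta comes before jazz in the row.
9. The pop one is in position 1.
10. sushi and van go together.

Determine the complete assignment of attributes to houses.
Solution:

House | Sport | Vehicle | Music | Food
--------------------------------------
  1   | golf | sedan | pop | pizza
  2   | swimming | truck | classical | tacos
  3   | tennis | coupe | rock | pasta
  4   | soccer | van | jazz | sushi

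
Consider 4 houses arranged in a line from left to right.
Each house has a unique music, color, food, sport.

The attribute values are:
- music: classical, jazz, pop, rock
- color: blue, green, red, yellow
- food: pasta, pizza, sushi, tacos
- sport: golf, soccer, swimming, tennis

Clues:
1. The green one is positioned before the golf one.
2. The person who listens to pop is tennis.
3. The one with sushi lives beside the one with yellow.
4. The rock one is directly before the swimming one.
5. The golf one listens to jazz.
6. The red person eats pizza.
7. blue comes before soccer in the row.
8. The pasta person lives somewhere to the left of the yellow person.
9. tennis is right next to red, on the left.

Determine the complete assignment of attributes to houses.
Solution:

House | Music | Color | Food | Sport
------------------------------------
  1   | pop | blue | pasta | tennis
  2   | rock | red | pizza | soccer
  3   | classical | green | sushi | swimming
  4   | jazz | yellow | tacos | golf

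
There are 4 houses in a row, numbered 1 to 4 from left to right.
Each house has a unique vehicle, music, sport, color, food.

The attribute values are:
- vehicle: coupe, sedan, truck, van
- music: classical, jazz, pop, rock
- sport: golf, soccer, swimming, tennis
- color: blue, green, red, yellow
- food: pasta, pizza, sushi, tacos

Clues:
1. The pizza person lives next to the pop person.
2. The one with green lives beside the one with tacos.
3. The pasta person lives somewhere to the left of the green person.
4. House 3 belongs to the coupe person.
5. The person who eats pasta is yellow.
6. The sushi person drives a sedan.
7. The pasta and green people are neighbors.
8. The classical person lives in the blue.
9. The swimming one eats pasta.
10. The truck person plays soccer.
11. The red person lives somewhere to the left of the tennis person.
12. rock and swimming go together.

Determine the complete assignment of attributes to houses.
Solution:

House | Vehicle | Music | Sport | Color | Food
----------------------------------------------
  1   | van | rock | swimming | yellow | pasta
  2   | truck | jazz | soccer | green | pizza
  3   | coupe | pop | golf | red | tacos
  4   | sedan | classical | tennis | blue | sushi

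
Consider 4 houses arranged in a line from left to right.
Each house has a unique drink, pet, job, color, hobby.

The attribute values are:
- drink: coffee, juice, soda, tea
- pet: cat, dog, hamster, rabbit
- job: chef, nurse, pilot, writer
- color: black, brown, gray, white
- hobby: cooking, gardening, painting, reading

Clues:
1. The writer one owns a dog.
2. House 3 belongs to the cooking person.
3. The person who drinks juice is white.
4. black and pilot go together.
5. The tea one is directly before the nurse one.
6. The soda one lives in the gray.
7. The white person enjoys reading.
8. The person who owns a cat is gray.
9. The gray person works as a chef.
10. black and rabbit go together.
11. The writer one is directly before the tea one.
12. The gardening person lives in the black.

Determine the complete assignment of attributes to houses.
Solution:

House | Drink | Pet | Job | Color | Hobby
-----------------------------------------
  1   | juice | dog | writer | white | reading
  2   | tea | rabbit | pilot | black | gardening
  3   | coffee | hamster | nurse | brown | cooking
  4   | soda | cat | chef | gray | painting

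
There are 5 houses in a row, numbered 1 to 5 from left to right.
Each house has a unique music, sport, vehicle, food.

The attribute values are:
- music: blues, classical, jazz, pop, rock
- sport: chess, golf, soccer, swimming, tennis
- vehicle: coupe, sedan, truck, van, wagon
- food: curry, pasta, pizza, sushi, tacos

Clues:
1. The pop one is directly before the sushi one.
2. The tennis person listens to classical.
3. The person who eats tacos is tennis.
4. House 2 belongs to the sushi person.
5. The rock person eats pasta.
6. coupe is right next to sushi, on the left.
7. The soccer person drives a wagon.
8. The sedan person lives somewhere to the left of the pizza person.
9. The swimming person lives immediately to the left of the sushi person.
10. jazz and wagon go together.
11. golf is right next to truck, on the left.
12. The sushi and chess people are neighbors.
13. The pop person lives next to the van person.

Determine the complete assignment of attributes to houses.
Solution:

House | Music | Sport | Vehicle | Food
--------------------------------------
  1   | pop | swimming | coupe | curry
  2   | blues | golf | van | sushi
  3   | rock | chess | truck | pasta
  4   | classical | tennis | sedan | tacos
  5   | jazz | soccer | wagon | pizza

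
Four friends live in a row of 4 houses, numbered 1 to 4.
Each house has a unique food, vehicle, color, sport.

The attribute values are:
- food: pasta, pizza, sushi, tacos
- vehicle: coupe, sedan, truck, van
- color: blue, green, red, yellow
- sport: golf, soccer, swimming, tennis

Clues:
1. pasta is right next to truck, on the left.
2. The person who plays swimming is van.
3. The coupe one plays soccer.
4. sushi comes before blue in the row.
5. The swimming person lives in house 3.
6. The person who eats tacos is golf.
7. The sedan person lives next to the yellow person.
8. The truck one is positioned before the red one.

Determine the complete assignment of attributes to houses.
Solution:

House | Food | Vehicle | Color | Sport
--------------------------------------
  1   | pasta | sedan | green | tennis
  2   | tacos | truck | yellow | golf
  3   | sushi | van | red | swimming
  4   | pizza | coupe | blue | soccer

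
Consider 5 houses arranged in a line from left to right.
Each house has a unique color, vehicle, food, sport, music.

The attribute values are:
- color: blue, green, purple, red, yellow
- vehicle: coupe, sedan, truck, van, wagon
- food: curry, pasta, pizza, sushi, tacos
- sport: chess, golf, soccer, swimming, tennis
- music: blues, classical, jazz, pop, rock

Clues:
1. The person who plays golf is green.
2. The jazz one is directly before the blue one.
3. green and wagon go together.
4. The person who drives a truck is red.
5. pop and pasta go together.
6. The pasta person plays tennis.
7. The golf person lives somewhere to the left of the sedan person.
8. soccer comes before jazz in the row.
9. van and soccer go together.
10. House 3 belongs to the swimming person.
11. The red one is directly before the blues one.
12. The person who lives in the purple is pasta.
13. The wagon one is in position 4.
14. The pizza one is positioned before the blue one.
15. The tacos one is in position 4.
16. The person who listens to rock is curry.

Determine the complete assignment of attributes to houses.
Solution:

House | Color | Vehicle | Food | Sport | Music
----------------------------------------------
  1   | yellow | van | curry | soccer | rock
  2   | red | truck | pizza | chess | jazz
  3   | blue | coupe | sushi | swimming | blues
  4   | green | wagon | tacos | golf | classical
  5   | purple | sedan | pasta | tennis | pop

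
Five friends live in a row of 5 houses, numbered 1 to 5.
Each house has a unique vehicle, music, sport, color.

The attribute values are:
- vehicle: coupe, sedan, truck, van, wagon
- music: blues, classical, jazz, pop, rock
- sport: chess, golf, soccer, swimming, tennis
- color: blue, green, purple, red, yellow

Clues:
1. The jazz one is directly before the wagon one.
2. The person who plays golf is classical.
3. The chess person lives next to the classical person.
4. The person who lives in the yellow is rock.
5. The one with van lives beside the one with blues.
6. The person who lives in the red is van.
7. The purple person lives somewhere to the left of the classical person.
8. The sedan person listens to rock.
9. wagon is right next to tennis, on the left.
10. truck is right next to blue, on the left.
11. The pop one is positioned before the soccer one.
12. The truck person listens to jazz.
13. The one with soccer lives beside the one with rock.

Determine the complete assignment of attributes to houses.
Solution:

House | Vehicle | Music | Sport | Color
---------------------------------------
  1   | truck | jazz | chess | purple
  2   | wagon | classical | golf | blue
  3   | van | pop | tennis | red
  4   | coupe | blues | soccer | green
  5   | sedan | rock | swimming | yellow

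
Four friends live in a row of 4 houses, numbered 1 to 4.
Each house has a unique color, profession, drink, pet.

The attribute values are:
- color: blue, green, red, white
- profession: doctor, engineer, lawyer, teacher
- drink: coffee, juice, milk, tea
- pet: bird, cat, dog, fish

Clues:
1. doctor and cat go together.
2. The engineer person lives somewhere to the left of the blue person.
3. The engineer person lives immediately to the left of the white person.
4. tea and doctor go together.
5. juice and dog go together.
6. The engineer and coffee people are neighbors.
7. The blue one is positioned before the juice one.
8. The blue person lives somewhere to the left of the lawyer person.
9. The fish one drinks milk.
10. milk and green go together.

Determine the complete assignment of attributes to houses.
Solution:

House | Color | Profession | Drink | Pet
----------------------------------------
  1   | green | engineer | milk | fish
  2   | white | teacher | coffee | bird
  3   | blue | doctor | tea | cat
  4   | red | lawyer | juice | dog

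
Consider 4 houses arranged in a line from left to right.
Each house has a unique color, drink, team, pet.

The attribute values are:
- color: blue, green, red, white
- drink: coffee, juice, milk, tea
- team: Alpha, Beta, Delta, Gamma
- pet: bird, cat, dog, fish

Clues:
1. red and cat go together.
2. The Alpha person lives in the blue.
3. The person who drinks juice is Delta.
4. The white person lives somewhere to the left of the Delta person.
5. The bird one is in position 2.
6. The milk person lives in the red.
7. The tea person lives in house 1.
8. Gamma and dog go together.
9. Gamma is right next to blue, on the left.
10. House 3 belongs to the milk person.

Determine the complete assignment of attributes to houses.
Solution:

House | Color | Drink | Team | Pet
----------------------------------
  1   | white | tea | Gamma | dog
  2   | blue | coffee | Alpha | bird
  3   | red | milk | Beta | cat
  4   | green | juice | Delta | fish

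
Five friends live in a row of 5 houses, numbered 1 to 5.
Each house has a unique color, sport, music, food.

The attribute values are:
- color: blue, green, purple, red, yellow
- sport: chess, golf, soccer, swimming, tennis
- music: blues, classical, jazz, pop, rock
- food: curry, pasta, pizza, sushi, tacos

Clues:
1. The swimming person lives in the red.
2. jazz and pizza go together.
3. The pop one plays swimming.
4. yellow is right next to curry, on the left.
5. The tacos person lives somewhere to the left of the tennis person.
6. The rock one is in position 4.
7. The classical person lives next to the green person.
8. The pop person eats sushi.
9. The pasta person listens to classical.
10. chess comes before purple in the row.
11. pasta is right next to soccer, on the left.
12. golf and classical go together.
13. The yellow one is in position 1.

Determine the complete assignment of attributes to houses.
Solution:

House | Color | Sport | Music | Food
------------------------------------
  1   | yellow | golf | classical | pasta
  2   | green | soccer | blues | curry
  3   | red | swimming | pop | sushi
  4   | blue | chess | rock | tacos
  5   | purple | tennis | jazz | pizza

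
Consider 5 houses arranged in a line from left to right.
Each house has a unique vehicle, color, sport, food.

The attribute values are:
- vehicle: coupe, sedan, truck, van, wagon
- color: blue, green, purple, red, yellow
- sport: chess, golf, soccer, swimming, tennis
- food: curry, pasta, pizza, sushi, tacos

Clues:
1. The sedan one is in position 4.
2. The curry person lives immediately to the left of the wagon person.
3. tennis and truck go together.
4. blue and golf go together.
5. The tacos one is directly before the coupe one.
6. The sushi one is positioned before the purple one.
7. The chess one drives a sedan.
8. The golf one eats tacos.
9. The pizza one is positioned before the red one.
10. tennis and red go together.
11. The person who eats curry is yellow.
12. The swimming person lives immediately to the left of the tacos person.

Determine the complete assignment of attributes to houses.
Solution:

House | Vehicle | Color | Sport | Food
--------------------------------------
  1   | van | yellow | swimming | curry
  2   | wagon | blue | golf | tacos
  3   | coupe | green | soccer | sushi
  4   | sedan | purple | chess | pizza
  5   | truck | red | tennis | pasta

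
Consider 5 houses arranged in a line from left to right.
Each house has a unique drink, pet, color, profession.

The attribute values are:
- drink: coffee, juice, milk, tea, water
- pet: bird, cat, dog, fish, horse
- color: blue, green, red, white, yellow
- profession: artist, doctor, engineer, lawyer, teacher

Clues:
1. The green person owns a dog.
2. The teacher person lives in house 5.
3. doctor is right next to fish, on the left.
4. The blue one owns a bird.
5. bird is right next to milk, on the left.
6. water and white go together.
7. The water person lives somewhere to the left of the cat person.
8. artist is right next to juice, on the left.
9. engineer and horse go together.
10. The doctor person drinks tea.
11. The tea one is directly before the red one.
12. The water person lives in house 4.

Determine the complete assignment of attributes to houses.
Solution:

House | Drink | Pet | Color | Profession
----------------------------------------
  1   | tea | bird | blue | doctor
  2   | milk | fish | red | artist
  3   | juice | dog | green | lawyer
  4   | water | horse | white | engineer
  5   | coffee | cat | yellow | teacher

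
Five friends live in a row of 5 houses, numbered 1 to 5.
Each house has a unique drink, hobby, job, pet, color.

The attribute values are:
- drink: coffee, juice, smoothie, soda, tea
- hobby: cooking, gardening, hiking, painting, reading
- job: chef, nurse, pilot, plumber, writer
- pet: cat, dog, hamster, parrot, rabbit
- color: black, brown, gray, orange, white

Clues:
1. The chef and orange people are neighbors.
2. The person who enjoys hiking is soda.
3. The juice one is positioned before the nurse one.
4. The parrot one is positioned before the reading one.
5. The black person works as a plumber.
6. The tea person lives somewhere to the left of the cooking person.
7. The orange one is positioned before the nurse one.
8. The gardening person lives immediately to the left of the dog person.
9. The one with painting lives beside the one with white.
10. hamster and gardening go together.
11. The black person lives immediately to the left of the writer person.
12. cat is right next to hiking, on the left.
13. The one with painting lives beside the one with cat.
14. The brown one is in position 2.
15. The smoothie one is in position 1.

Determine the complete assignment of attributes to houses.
Solution:

House | Drink | Hobby | Job | Pet | Color
-----------------------------------------
  1   | smoothie | gardening | plumber | hamster | black
  2   | tea | painting | writer | dog | brown
  3   | juice | cooking | chef | cat | white
  4   | soda | hiking | pilot | parrot | orange
  5   | coffee | reading | nurse | rabbit | gray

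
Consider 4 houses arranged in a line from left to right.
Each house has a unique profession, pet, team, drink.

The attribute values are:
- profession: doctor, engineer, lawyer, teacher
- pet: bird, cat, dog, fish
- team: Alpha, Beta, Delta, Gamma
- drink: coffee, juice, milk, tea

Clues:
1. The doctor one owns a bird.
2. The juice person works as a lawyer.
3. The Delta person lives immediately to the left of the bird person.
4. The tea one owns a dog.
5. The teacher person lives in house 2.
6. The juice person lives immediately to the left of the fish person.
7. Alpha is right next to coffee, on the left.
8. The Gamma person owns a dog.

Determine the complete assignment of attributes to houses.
Solution:

House | Profession | Pet | Team | Drink
---------------------------------------
  1   | lawyer | cat | Alpha | juice
  2   | teacher | fish | Delta | coffee
  3   | doctor | bird | Beta | milk
  4   | engineer | dog | Gamma | tea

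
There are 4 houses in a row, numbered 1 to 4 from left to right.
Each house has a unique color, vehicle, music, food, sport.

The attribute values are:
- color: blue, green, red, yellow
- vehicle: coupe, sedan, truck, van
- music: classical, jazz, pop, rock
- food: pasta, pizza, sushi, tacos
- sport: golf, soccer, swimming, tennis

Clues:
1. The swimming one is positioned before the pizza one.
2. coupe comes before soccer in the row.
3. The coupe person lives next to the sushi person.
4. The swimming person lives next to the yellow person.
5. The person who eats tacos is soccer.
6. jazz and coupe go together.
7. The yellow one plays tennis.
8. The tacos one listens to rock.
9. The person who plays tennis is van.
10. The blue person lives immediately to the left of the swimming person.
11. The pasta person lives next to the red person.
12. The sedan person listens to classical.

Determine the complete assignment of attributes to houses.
Solution:

House | Color | Vehicle | Music | Food | Sport
----------------------------------------------
  1   | blue | coupe | jazz | pasta | golf
  2   | red | sedan | classical | sushi | swimming
  3   | yellow | van | pop | pizza | tennis
  4   | green | truck | rock | tacos | soccer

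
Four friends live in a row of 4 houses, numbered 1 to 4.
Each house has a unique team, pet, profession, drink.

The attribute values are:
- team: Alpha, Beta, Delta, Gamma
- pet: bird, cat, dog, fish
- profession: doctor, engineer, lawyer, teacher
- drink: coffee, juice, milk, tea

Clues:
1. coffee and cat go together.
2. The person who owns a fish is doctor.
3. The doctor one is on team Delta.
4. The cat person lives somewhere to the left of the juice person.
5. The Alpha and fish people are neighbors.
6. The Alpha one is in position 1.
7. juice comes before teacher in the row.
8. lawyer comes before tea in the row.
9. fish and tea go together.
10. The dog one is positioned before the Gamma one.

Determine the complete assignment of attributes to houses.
Solution:

House | Team | Pet | Profession | Drink
---------------------------------------
  1   | Alpha | cat | lawyer | coffee
  2   | Delta | fish | doctor | tea
  3   | Beta | dog | engineer | juice
  4   | Gamma | bird | teacher | milk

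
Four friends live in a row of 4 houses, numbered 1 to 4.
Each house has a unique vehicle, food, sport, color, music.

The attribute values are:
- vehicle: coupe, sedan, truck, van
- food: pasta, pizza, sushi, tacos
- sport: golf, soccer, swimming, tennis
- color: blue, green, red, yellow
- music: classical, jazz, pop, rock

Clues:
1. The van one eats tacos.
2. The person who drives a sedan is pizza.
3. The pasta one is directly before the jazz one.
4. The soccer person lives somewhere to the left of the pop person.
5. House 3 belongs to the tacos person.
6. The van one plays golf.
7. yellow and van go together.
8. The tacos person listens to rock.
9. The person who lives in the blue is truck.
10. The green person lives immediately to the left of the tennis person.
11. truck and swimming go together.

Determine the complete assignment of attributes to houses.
Solution:

House | Vehicle | Food | Sport | Color | Music
----------------------------------------------
  1   | coupe | pasta | soccer | green | classical
  2   | sedan | pizza | tennis | red | jazz
  3   | van | tacos | golf | yellow | rock
  4   | truck | sushi | swimming | blue | pop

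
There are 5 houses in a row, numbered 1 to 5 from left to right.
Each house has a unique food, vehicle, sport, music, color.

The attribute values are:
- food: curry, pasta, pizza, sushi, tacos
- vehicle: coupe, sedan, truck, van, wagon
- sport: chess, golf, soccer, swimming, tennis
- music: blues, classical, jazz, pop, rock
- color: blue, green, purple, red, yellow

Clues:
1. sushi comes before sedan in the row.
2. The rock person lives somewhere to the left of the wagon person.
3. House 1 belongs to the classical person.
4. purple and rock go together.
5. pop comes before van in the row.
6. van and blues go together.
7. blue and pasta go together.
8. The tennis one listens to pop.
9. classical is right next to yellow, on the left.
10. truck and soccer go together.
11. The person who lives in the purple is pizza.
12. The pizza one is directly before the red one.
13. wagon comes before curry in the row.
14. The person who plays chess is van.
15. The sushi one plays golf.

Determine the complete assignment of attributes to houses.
Solution:

House | Food | Vehicle | Sport | Music | Color
----------------------------------------------
  1   | pasta | truck | soccer | classical | blue
  2   | sushi | coupe | golf | jazz | yellow
  3   | pizza | sedan | swimming | rock | purple
  4   | tacos | wagon | tennis | pop | red
  5   | curry | van | chess | blues | green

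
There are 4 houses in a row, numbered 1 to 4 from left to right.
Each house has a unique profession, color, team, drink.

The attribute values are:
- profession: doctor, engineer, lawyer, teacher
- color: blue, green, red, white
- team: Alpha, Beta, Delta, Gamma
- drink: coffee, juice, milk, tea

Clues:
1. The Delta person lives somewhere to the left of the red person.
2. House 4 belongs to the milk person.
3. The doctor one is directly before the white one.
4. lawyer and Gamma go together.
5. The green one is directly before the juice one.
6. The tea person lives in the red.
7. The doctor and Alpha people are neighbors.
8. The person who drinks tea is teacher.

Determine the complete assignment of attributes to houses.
Solution:

House | Profession | Color | Team | Drink
-----------------------------------------
  1   | doctor | green | Delta | coffee
  2   | engineer | white | Alpha | juice
  3   | teacher | red | Beta | tea
  4   | lawyer | blue | Gamma | milk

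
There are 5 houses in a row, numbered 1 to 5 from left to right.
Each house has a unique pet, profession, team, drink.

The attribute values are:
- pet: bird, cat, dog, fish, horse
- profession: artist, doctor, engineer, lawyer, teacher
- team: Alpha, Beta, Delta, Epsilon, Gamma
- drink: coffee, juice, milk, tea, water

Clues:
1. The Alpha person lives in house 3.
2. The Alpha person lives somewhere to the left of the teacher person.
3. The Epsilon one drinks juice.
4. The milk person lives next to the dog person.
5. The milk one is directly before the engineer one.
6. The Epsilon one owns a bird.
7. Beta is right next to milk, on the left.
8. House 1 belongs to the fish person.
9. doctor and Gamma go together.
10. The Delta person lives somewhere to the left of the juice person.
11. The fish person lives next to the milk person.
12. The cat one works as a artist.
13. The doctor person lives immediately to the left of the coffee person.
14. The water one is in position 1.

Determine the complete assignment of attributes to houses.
Solution:

House | Pet | Profession | Team | Drink
---------------------------------------
  1   | fish | lawyer | Beta | water
  2   | horse | doctor | Gamma | milk
  3   | dog | engineer | Alpha | coffee
  4   | cat | artist | Delta | tea
  5   | bird | teacher | Epsilon | juice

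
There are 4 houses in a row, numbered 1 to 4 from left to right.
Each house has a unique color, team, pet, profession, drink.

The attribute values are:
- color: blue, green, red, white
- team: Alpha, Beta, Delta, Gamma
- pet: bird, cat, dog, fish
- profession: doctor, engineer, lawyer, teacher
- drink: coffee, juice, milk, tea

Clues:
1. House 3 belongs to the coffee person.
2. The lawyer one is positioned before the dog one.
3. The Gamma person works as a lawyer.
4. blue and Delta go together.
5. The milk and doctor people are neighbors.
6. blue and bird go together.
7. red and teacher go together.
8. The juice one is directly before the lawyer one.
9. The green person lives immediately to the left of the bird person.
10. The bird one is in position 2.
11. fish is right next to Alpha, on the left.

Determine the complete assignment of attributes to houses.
Solution:

House | Color | Team | Pet | Profession | Drink
-----------------------------------------------
  1   | green | Beta | cat | engineer | milk
  2   | blue | Delta | bird | doctor | juice
  3   | white | Gamma | fish | lawyer | coffee
  4   | red | Alpha | dog | teacher | tea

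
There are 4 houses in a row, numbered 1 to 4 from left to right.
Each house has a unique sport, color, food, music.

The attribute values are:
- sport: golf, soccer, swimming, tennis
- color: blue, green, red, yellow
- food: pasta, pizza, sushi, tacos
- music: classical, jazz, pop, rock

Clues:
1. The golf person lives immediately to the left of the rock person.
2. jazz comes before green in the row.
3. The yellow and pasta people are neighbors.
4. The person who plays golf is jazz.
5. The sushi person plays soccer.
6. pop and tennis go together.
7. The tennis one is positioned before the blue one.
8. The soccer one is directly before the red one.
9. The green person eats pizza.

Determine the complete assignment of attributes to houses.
Solution:

House | Sport | Color | Food | Music
------------------------------------
  1   | soccer | yellow | sushi | classical
  2   | tennis | red | pasta | pop
  3   | golf | blue | tacos | jazz
  4   | swimming | green | pizza | rock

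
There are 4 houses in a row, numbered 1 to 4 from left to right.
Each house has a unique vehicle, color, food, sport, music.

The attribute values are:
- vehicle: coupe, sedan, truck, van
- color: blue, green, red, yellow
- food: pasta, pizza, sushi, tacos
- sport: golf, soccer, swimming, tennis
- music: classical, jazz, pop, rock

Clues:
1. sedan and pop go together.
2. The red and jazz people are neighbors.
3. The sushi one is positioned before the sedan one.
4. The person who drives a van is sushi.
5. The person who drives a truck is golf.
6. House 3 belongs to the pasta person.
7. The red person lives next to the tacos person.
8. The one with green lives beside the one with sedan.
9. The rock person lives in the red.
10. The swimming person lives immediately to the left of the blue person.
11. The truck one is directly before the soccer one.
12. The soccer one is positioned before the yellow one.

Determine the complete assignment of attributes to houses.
Solution:

House | Vehicle | Color | Food | Sport | Music
----------------------------------------------
  1   | van | red | sushi | swimming | rock
  2   | truck | blue | tacos | golf | jazz
  3   | coupe | green | pasta | soccer | classical
  4   | sedan | yellow | pizza | tennis | pop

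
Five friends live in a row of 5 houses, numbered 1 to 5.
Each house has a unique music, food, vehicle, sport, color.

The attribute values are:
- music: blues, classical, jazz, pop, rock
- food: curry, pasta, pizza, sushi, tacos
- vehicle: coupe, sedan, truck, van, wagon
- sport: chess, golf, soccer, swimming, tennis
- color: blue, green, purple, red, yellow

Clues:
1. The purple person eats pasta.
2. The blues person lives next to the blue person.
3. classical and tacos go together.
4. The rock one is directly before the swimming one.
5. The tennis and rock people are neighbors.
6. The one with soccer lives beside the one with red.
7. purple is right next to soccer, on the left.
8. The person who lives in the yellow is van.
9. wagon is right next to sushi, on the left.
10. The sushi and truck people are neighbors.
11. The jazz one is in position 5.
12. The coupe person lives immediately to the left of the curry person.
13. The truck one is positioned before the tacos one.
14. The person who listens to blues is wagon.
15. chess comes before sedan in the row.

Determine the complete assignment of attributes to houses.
Solution:

House | Music | Food | Vehicle | Sport | Color
----------------------------------------------
  1   | blues | pasta | wagon | tennis | purple
  2   | rock | sushi | coupe | soccer | blue
  3   | pop | curry | truck | swimming | red
  4   | classical | tacos | van | chess | yellow
  5   | jazz | pizza | sedan | golf | green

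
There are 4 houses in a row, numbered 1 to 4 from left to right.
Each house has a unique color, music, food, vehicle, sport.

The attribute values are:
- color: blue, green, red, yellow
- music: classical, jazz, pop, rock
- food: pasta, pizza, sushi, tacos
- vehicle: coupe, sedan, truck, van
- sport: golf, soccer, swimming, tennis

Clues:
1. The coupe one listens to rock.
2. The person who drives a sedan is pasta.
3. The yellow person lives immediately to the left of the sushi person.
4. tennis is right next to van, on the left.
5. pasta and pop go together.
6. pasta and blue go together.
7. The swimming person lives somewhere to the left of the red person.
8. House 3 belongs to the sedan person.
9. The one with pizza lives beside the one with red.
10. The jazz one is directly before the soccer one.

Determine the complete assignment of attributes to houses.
Solution:

House | Color | Music | Food | Vehicle | Sport
----------------------------------------------
  1   | yellow | jazz | pizza | truck | swimming
  2   | red | rock | sushi | coupe | soccer
  3   | blue | pop | pasta | sedan | tennis
  4   | green | classical | tacos | van | golf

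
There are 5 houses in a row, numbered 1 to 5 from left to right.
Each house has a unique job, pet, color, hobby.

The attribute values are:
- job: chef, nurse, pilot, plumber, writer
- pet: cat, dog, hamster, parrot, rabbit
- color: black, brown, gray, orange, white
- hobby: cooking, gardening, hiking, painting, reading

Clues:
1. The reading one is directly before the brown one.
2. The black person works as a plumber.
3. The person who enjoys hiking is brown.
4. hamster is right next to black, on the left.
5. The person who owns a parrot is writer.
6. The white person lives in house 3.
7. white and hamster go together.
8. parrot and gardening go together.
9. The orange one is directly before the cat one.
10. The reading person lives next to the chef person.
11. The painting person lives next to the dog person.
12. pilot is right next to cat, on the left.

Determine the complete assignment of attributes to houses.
Solution:

House | Job | Pet | Color | Hobby
---------------------------------
  1   | pilot | rabbit | orange | reading
  2   | chef | cat | brown | hiking
  3   | nurse | hamster | white | painting
  4   | plumber | dog | black | cooking
  5   | writer | parrot | gray | gardening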